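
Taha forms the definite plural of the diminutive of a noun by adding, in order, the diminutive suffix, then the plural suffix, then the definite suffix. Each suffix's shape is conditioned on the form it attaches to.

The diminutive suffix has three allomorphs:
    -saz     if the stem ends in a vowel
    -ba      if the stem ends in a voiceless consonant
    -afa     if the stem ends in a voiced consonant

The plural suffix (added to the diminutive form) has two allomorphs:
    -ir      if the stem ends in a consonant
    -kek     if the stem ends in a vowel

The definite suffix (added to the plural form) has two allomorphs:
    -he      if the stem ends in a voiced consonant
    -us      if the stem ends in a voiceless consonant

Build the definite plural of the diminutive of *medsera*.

medserasazirhe

*medsera*: final sound = /a/, a vowel → -saz → *medserasaz*.
Since the final sound of the diminutive form *medserasaz* is /z/ (a consonant), it takes -ir, giving *medserasazir*.
Since the final consonant of the plural form *medserasazir* is /r/ (voiced), it takes -he, giving *medserasazirhe*.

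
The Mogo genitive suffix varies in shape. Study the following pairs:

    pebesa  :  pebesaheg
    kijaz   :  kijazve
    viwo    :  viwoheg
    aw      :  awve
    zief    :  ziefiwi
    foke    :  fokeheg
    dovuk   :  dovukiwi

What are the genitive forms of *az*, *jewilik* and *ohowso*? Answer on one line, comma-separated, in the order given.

azve, jewilikiwi, ohowsoheg

The alternation tracks the final sound of the stem — -iwi when the stem ends in a voiceless consonant (*zief*, *dovuk*); -ve when the stem ends in a voiced consonant (*kijaz*, *aw*); -heg when the stem ends in a vowel (*pebesa*, *viwo*, *foke*).
*az*: final sound = /z/, a voiced consonant → -ve → *azve*.
Since the final sound of *jewilik* is /k/ (a voiceless consonant), it takes -iwi, giving *jewilikiwi*.
*ohowso* — final sound /o/ (a vowel) → -heg → *ohowsoheg*.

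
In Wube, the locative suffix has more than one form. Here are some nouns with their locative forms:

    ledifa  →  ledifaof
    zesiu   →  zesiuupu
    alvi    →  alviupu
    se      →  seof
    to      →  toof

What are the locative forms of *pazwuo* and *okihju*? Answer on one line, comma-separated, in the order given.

The pattern is height harmony: -upu when the last vowel of the stem is a high vowel (*zesiu*, *alvi*); -of when the last vowel of the stem is a non-high vowel (*ledifa*, *se*, *to*).
Since the last vowel of *pazwuo* is /o/ (a non-high vowel), it takes -of, giving *pazwuoof*.
The last vowel of *okihju* is /u/, which is a high vowel, so the suffix is -upu, giving *okihjuupu*.

pazwuoof, okihjuupu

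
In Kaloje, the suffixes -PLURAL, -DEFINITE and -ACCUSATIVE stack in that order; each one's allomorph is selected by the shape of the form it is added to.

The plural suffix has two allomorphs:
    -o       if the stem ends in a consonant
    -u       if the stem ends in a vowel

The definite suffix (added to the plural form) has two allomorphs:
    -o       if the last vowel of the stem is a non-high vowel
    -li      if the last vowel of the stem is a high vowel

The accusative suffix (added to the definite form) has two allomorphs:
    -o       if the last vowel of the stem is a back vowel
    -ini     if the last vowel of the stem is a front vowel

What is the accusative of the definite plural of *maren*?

*maren* — final sound /n/ (a consonant) → -o → *mareno*.
The last vowel of the plural form *mareno* is /o/, which is a non-high vowel, so the definite suffix is -o, giving *marenoo*.
The definite form *marenoo*: last vowel = /o/, a back vowel → -o → *marenooo*.

marenooo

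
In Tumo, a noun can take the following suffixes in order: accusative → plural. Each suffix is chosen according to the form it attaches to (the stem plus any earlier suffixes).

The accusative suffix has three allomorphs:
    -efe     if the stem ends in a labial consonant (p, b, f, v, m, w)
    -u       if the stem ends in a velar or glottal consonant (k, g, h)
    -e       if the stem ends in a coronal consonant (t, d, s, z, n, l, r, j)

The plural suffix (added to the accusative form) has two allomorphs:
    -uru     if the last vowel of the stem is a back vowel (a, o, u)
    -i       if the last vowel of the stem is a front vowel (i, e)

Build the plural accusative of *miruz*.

*miruz*: final consonant = /z/, coronal → -e → *miruze*.
The last vowel of the accusative form *miruze* is /e/, which is a front vowel, so the plural suffix is -i, giving *miruzei*.

miruzei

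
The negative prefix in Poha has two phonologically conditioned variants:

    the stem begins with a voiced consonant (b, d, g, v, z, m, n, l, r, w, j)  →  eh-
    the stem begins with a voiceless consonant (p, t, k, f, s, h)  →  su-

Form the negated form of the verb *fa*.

sufa

*fa* — first consonant /f/ (voiceless) → su- → *sufa*.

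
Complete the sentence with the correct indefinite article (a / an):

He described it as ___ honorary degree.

The indefinite article is chosen by the initial *sound* of the following word, not its spelling.
*honorary* begins with the sound /ɒ/ (silent h) — a vowel sound.
So the article is *an*: He described it as an honorary degree.

an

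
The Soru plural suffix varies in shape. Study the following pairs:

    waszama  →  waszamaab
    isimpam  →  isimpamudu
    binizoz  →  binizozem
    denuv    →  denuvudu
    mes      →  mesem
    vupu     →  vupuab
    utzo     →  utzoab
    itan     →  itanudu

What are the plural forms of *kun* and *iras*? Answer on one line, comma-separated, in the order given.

The alternation tracks the final sound of the stem — -em when the stem ends in a sibilant (*binizoz*, *mes*); -udu when the stem ends in a non-sibilant consonant (*isimpam*, *denuv*, *itan*); -ab when the stem ends in a vowel (*waszama*, *vupu*, *utzo*).
*kun* — final sound /n/ (a non-sibilant consonant) → -udu → *kunudu*.
*iras*: final sound = /s/, a sibilant → -em → *irasem*.

kunudu, irasem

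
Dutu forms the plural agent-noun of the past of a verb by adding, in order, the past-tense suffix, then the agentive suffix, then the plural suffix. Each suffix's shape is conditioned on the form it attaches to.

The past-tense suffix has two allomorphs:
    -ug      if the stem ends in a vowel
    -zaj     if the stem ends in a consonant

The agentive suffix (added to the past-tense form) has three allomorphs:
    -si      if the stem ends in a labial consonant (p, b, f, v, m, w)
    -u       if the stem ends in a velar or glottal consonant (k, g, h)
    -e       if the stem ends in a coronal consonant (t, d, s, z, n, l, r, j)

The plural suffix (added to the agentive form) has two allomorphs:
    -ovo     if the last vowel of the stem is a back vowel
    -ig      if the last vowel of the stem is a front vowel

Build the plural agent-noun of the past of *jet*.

*jet*: final sound = /t/, a consonant → -zaj → *jetzaj*.
The past-tense form *jetzaj* — final consonant /j/ (coronal) → -e → *jetzaje*.
Since the last vowel of the agentive form *jetzaje* is /e/ (a front vowel), it takes -ig, giving *jetzajeig*.

jetzajeig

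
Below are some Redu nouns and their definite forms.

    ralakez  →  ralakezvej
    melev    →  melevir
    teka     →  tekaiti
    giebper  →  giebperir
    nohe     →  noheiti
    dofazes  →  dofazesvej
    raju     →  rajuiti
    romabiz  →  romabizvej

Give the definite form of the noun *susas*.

Looking at the final sound of each stem: -vej when the stem ends in a sibilant (*ralakez*, *dofazes*, *romabiz*); -ir when the stem ends in a non-sibilant consonant (*melev*, *giebper*); -iti when the stem ends in a vowel (*teka*, *nohe*, *raju*).
The final sound of *susas* is /s/, which is a sibilant, so the suffix is -vej, giving *susasvej*.

susasvej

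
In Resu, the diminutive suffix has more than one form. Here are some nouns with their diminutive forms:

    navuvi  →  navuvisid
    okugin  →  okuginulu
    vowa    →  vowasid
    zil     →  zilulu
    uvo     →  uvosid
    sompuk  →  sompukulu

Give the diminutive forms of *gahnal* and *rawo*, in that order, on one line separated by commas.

gahnalulu, rawosid

The alternation tracks the final sound of the stem — -ulu when the stem ends in a consonant (*okugin*, *zil*, *sompuk*); -sid when the stem ends in a vowel (*navuvi*, *vowa*, *uvo*).
*gahnal*: final sound = /l/, a consonant → -ulu → *gahnalulu*.
*rawo* — final sound /o/ (a vowel) → -sid → *rawosid*.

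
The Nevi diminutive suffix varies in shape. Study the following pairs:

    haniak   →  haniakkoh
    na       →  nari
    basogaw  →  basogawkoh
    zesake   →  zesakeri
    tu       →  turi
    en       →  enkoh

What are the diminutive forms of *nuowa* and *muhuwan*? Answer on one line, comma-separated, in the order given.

The pattern is consonant vs. vowel: -koh when the stem ends in a consonant (*haniak*, *basogaw*, *en*); -ri when the stem ends in a vowel (*na*, *zesake*, *tu*).
The final sound of *nuowa* is /a/, which is a vowel, so the suffix is -ri, giving *nuowari*.
*muhuwan* — final sound /n/ (a consonant) → -koh → *muhuwankoh*.

nuowari, muhuwankoh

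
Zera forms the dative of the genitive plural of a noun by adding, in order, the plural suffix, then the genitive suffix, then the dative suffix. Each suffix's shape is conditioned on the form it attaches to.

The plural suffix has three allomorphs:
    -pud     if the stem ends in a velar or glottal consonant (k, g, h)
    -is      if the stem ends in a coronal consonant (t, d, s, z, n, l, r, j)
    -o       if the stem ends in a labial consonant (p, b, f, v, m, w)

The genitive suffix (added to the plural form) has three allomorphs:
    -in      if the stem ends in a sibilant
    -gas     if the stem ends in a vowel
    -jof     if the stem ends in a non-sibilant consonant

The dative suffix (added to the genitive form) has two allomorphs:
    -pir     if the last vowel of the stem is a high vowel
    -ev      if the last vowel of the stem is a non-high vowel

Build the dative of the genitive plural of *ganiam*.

ganiamogasev

Since the final consonant of *ganiam* is /m/ (labial), it takes -o, giving *ganiamo*.
The plural form *ganiamo*: final sound = /o/, a vowel → -gas → *ganiamogas*.
The last vowel of the genitive form *ganiamogas* is /a/, which is a non-high vowel, so the dative suffix is -ev, giving *ganiamogasev*.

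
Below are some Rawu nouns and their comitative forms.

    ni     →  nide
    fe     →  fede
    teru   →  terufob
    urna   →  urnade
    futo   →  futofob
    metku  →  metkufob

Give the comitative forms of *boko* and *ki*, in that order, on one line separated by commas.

The alternation tracks the last vowel of the stem — -fob when the last vowel of the stem is a rounded vowel (*teru*, *futo*, *metku*); -de when the last vowel of the stem is an unrounded vowel (*ni*, *fe*, *urna*).
*boko*: last vowel = /o/, a rounded vowel → -fob → *bokofob*.
Since the last vowel of *ki* is /i/ (an unrounded vowel), it takes -de, giving *kide*.

bokofob, kide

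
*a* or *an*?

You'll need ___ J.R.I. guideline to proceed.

The indefinite article is chosen by the initial *sound* of the following word, not its spelling.
The initialism *J.R.I.* is read letter by letter; the first letter, J, is pronounced /dʒeɪ/, which begins with a consonant sound.
So the article is *a*: You'll need a J.R.I. guideline to proceed.

a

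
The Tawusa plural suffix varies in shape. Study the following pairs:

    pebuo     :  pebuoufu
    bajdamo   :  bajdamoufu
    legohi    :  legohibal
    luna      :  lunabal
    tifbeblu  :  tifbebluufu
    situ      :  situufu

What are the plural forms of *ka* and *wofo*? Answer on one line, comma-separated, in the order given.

Looking at the last vowel of each stem: -ufu when the last vowel of the stem is a rounded vowel (*pebuo*, *bajdamo*, *tifbeblu*, *situ*); -bal when the last vowel of the stem is an unrounded vowel (*legohi*, *luna*).
Since the last vowel of *ka* is /a/ (an unrounded vowel), it takes -bal, giving *kabal*.
*wofo*: last vowel = /o/, a rounded vowel → -ufu → *wofoufu*.

kabal, wofoufu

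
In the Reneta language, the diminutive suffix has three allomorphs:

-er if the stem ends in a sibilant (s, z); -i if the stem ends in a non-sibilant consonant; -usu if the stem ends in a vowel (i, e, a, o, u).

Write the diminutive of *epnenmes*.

*epnenmes* — final sound /s/ (a sibilant) → -er → *epnenmeser*.

epnenmeser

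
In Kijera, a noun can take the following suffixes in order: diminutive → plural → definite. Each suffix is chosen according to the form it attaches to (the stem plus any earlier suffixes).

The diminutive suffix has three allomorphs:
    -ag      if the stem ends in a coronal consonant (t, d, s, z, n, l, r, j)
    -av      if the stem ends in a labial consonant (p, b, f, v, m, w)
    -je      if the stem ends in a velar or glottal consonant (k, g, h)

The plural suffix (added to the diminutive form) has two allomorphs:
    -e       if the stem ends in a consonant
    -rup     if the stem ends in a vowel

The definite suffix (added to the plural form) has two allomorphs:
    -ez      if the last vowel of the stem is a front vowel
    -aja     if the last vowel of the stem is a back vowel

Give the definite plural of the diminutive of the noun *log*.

logjerupaja

Since the final consonant of *log* is /g/ (velar/glottal), it takes -je, giving *logje*.
The diminutive form *logje* — final sound /e/ (a vowel) → -rup → *logjerup*.
The plural form *logjerup*: last vowel = /u/, a back vowel → -aja → *logjerupaja*.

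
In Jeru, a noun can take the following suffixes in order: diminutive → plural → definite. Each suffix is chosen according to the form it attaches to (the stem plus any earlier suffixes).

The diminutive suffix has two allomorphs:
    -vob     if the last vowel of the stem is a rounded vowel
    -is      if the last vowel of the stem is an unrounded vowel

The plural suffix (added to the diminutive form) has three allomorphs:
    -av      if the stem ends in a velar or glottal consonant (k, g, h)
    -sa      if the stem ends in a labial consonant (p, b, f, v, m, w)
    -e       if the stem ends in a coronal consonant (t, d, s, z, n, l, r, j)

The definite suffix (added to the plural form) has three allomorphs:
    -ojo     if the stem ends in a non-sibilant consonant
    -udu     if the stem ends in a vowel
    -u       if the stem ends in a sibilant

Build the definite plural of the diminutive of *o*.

*o* — last vowel /o/ (a rounded vowel) → -vob → *ovob*.
The diminutive form *ovob* — final consonant /b/ (labial) → -sa → *ovobsa*.
Since the final sound of the plural form *ovobsa* is /a/ (a vowel), it takes -udu, giving *ovobsaudu*.

ovobsaudu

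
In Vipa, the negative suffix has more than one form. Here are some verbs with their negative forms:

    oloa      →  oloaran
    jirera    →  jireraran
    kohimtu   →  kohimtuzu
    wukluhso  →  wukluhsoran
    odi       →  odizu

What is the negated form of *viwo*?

The pattern is height harmony: -zu when the last vowel of the stem is a high vowel (*kohimtu*, *odi*); -ran when the last vowel of the stem is a non-high vowel (*oloa*, *jirera*, *wukluhso*).
Since the last vowel of *viwo* is /o/ (a non-high vowel), it takes -ran, giving *viworan*.

viworan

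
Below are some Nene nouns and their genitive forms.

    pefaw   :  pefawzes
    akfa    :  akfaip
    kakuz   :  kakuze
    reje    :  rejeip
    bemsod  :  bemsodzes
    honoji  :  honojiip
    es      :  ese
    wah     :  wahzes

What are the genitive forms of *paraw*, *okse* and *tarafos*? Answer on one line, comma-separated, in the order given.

The suffix is conditioned by the final sound: -e when the stem ends in a sibilant (*kakuz*, *es*); -zes when the stem ends in a non-sibilant consonant (*pefaw*, *bemsod*, *wah*); -ip when the stem ends in a vowel (*akfa*, *reje*, *honoji*).
*paraw*: final sound = /w/, a non-sibilant consonant → -zes → *parawzes*.
*okse* — final sound /e/ (a vowel) → -ip → *okseip*.
*tarafos*: final sound = /s/, a sibilant → -e → *tarafose*.

parawzes, okseip, tarafose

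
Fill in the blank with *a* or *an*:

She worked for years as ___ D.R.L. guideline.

The indefinite article is chosen by the initial *sound* of the following word, not its spelling.
The initialism *D.R.L.* is read letter by letter; the first letter, D, is pronounced /diː/, which begins with a consonant sound.
So the article is *a*: She worked for years as a D.R.L. guideline.

a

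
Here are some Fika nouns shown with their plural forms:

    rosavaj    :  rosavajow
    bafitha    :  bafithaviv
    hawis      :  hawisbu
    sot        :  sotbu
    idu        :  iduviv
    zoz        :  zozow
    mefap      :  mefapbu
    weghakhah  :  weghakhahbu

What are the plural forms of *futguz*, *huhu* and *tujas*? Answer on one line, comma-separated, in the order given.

futguzow, huhuviv, tujasbu

The suffix is conditioned by the final sound: -bu when the stem ends in a voiceless consonant (*hawis*, *sot*, *mefap*, *weghakhah*); -ow when the stem ends in a voiced consonant (*rosavaj*, *zoz*); -viv when the stem ends in a vowel (*bafitha*, *idu*).
*futguz*: final sound = /z/, a voiced consonant → -ow → *futguzow*.
*huhu* — final sound /u/ (a vowel) → -viv → *huhuviv*.
Since the final sound of *tujas* is /s/ (a voiceless consonant), it takes -bu, giving *tujasbu*.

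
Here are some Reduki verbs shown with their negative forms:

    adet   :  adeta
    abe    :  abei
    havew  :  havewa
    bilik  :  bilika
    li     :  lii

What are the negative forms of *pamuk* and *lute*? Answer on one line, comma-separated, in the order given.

The alternation tracks the final sound of the stem — -a when the stem ends in a consonant (*adet*, *havew*, *bilik*); -i when the stem ends in a vowel (*abe*, *li*).
*pamuk*: final sound = /k/, a consonant → -a → *pamuka*.
*lute*: final sound = /e/, a vowel → -i → *lutei*.

pamuka, lutei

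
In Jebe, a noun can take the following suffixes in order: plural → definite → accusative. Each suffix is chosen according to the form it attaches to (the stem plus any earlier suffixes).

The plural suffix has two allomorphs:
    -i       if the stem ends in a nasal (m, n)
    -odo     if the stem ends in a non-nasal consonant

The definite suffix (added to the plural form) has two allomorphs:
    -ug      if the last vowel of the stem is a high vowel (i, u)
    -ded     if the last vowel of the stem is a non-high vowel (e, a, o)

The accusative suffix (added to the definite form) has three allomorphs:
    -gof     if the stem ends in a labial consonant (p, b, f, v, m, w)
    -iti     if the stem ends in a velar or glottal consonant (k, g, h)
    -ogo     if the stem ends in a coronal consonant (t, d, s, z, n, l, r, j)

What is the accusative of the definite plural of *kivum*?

kivumiugiti

*kivum*: final consonant = /m/, a nasal → -i → *kivumi*.
The last vowel of the plural form *kivumi* is /i/, which is a high vowel, so the definite suffix is -ug, giving *kivumiug*.
The final consonant of the definite form *kivumiug* is /g/, which is velar/glottal, so the accusative suffix is -iti, giving *kivumiugiti*.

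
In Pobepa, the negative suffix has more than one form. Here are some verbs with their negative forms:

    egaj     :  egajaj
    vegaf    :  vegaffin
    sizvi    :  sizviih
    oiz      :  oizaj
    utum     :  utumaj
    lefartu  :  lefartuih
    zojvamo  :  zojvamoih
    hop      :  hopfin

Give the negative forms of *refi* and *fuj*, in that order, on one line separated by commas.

refiih, fujaj

The alternation tracks the final sound of the stem — -fin when the stem ends in a voiceless consonant (*vegaf*, *hop*); -aj when the stem ends in a voiced consonant (*egaj*, *oiz*, *utum*); -ih when the stem ends in a vowel (*sizvi*, *lefartu*, *zojvamo*).
Since the final sound of *refi* is /i/ (a vowel), it takes -ih, giving *refiih*.
*fuj* — final sound /j/ (a voiced consonant) → -aj → *fujaj*.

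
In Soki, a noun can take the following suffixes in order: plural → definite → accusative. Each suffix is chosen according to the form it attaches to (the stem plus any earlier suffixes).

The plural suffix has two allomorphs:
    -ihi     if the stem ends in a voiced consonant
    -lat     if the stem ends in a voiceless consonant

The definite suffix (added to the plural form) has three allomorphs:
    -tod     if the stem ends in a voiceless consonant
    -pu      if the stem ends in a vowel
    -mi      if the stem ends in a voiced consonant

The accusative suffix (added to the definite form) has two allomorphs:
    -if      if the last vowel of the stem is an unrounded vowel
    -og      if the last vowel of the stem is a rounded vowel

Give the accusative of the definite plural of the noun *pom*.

*pom*: final consonant = /m/, voiced → -ihi → *pomihi*.
The plural form *pomihi* — final sound /i/ (a vowel) → -pu → *pomihipu*.
The definite form *pomihipu*: last vowel = /u/, a rounded vowel → -og → *pomihipuog*.

pomihipuog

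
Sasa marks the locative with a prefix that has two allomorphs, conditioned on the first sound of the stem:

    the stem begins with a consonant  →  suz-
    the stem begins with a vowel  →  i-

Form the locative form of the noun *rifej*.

*rifej*: first sound = /r/, a consonant → suz- → *suzrifej*.

suzrifej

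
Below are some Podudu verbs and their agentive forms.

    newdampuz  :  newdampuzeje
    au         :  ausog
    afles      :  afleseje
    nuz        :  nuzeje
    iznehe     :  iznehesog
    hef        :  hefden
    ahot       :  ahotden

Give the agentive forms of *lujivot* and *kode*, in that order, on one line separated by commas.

lujivotden, kodesog

The suffix is conditioned by the final sound: -eje when the stem ends in a sibilant (*newdampuz*, *afles*, *nuz*); -den when the stem ends in a non-sibilant consonant (*hef*, *ahot*); -sog when the stem ends in a vowel (*au*, *iznehe*).
The final sound of *lujivot* is /t/, which is a non-sibilant consonant, so the suffix is -den, giving *lujivotden*.
*kode*: final sound = /e/, a vowel → -sog → *kodesog*.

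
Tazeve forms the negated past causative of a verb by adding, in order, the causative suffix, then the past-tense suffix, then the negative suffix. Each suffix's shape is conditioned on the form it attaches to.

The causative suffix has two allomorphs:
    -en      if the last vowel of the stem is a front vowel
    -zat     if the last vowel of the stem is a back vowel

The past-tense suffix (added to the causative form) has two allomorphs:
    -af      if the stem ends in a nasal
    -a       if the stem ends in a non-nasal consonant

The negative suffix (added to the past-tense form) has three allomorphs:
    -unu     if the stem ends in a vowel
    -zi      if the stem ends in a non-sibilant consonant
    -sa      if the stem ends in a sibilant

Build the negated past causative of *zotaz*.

*zotaz* — last vowel /a/ (a back vowel) → -zat → *zotazzat*.
Since the final consonant of the causative form *zotazzat* is /t/ (non-nasal), it takes -a, giving *zotazzata*.
Since the final sound of the past-tense form *zotazzata* is /a/ (a vowel), it takes -unu, giving *zotazzataunu*.

zotazzataunu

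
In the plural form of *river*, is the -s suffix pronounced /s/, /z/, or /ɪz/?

/z/

The stem *river* ends in a voiced non-sibilant sound.
The plural suffix surfaces as /ɪz/ after sibilants, /s/ after other voiceless consonants, and /z/ after other voiced sounds.
So the plural -s on *river* is pronounced /z/.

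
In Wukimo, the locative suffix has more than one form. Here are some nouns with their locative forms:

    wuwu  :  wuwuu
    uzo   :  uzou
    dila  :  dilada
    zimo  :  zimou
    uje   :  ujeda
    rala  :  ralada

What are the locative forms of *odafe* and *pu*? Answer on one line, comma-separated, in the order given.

The suffix is conditioned by the last vowel: -u when the last vowel of the stem is a rounded vowel (*wuwu*, *uzo*, *zimo*); -da when the last vowel of the stem is an unrounded vowel (*dila*, *uje*, *rala*).
*odafe*: last vowel = /e/, an unrounded vowel → -da → *odafeda*.
Since the last vowel of *pu* is /u/ (a rounded vowel), it takes -u, giving *puu*.

odafeda, puu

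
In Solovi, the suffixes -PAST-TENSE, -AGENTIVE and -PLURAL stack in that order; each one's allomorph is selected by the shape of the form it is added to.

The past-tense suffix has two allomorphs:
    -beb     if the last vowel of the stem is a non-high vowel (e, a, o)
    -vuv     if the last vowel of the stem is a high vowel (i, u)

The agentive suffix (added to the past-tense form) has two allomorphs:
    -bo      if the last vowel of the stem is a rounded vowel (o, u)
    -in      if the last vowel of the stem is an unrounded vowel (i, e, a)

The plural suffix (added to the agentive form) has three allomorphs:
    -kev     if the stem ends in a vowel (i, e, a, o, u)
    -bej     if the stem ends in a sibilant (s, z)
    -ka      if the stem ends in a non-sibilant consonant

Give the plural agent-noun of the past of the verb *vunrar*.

*vunrar*: last vowel = /a/, a non-high vowel → -beb → *vunrarbeb*.
Since the last vowel of the past-tense form *vunrarbeb* is /e/ (an unrounded vowel), it takes -in, giving *vunrarbebin*.
The agentive form *vunrarbebin*: final sound = /n/, a non-sibilant consonant → -ka → *vunrarbebinka*.

vunrarbebinka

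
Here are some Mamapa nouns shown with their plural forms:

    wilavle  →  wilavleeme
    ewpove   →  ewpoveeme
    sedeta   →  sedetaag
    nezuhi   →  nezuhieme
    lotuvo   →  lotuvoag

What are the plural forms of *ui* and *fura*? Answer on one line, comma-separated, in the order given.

uieme, furaag

The suffix is conditioned by the last vowel: -eme when the last vowel of the stem is a front vowel (*wilavle*, *ewpove*, *nezuhi*); -ag when the last vowel of the stem is a back vowel (*sedeta*, *lotuvo*).
*ui*: last vowel = /i/, a front vowel → -eme → *uieme*.
*fura*: last vowel = /a/, a back vowel → -ag → *furaag*.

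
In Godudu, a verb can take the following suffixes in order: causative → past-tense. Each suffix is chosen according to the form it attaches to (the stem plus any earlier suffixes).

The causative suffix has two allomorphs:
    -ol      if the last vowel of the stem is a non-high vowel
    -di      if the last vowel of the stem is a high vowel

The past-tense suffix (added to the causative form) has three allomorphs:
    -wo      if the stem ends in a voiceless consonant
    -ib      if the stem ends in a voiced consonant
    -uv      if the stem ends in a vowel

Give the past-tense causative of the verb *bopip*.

bopipdiuv

The last vowel of *bopip* is /i/, which is a high vowel, so the causative suffix is -di, giving *bopipdi*.
The causative form *bopipdi*: final sound = /i/, a vowel → -uv → *bopipdiuv*.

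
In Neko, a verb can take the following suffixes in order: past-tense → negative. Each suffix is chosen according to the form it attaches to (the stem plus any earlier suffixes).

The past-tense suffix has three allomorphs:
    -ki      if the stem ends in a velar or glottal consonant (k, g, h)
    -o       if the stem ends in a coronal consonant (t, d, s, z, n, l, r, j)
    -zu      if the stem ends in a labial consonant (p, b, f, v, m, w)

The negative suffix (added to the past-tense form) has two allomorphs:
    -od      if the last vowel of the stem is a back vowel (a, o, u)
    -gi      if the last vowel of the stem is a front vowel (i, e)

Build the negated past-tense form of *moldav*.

*moldav* — final consonant /v/ (labial) → -zu → *moldavzu*.
The past-tense form *moldavzu* — last vowel /u/ (a back vowel) → -od → *moldavzuod*.

moldavzuod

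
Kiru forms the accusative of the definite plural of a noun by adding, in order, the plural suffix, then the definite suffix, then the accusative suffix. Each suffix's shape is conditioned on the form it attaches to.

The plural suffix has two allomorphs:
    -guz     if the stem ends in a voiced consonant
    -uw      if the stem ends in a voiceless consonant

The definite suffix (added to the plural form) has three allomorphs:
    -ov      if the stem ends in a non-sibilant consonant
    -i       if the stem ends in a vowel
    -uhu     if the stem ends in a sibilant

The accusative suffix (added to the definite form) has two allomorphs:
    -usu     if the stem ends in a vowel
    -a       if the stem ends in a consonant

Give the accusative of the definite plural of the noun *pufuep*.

Since the final consonant of *pufuep* is /p/ (voiceless), it takes -uw, giving *pufuepuw*.
The plural form *pufuepuw*: final sound = /w/, a non-sibilant consonant → -ov → *pufuepuwov*.
Since the final sound of the definite form *pufuepuwov* is /v/ (a consonant), it takes -a, giving *pufuepuwova*.

pufuepuwova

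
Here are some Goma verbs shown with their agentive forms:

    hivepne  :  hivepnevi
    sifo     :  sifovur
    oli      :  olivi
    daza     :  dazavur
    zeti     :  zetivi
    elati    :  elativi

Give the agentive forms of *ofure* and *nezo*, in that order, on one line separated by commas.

ofurevi, nezovur

The pattern is front/back vowel harmony: -vi when the last vowel of the stem is a front vowel (*hivepne*, *oli*, *zeti*, *elati*); -vur when the last vowel of the stem is a back vowel (*sifo*, *daza*).
Since the last vowel of *ofure* is /e/ (a front vowel), it takes -vi, giving *ofurevi*.
*nezo* — last vowel /o/ (a back vowel) → -vur → *nezovur*.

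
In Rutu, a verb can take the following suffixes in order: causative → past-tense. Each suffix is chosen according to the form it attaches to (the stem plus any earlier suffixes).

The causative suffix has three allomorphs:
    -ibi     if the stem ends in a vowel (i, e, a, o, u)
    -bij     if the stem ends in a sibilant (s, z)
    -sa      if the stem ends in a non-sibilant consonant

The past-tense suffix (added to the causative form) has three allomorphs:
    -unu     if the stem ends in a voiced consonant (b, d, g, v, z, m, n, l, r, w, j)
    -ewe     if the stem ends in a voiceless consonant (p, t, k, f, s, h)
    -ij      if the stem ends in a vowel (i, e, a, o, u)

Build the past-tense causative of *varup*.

varupsaij

Since the final sound of *varup* is /p/ (a non-sibilant consonant), it takes -sa, giving *varupsa*.
The causative form *varupsa*: final sound = /a/, a vowel → -ij → *varupsaij*.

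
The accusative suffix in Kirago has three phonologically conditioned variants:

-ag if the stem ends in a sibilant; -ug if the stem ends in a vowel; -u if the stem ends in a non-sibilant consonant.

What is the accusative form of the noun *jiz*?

jizag

*jiz*: final sound = /z/, a sibilant → -ag → *jizag*.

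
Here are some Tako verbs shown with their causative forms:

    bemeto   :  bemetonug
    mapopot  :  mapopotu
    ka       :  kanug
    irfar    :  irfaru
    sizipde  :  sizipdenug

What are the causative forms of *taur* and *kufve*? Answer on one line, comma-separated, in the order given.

The pattern is consonant vs. vowel: -u when the stem ends in a consonant (*mapopot*, *irfar*); -nug when the stem ends in a vowel (*bemeto*, *ka*, *sizipde*).
Since the final sound of *taur* is /r/ (a consonant), it takes -u, giving *tauru*.
*kufve*: final sound = /e/, a vowel → -nug → *kufvenug*.

tauru, kufvenug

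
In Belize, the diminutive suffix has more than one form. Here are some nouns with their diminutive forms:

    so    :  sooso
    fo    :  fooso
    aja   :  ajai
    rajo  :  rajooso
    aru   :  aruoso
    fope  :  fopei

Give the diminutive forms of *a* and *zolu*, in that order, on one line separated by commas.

ai, zoluoso

The alternation tracks the last vowel of the stem — -oso when the last vowel of the stem is a rounded vowel (*so*, *fo*, *rajo*, *aru*); -i when the last vowel of the stem is an unrounded vowel (*aja*, *fope*).
Since the last vowel of *a* is /a/ (an unrounded vowel), it takes -i, giving *ai*.
The last vowel of *zolu* is /u/, which is a rounded vowel, so the suffix is -oso, giving *zoluoso*.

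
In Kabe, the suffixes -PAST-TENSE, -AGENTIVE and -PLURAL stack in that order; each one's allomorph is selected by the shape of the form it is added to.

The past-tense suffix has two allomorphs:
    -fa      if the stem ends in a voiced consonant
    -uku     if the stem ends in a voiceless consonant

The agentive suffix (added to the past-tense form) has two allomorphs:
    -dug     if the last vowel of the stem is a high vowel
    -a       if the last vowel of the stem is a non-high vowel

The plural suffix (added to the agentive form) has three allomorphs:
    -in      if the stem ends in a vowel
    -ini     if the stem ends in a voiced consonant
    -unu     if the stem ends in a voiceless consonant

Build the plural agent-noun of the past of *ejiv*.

*ejiv*: final consonant = /v/, voiced → -fa → *ejivfa*.
Since the last vowel of the past-tense form *ejivfa* is /a/ (a non-high vowel), it takes -a, giving *ejivfaa*.
The final sound of the agentive form *ejivfaa* is /a/, which is a vowel, so the plural suffix is -in, giving *ejivfaain*.

ejivfaain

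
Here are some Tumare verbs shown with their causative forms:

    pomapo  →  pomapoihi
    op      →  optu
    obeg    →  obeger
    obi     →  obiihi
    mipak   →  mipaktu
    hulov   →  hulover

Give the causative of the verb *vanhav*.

vanhaver

The suffix is conditioned by the final sound: -tu when the stem ends in a voiceless consonant (*op*, *mipak*); -er when the stem ends in a voiced consonant (*obeg*, *hulov*); -ihi when the stem ends in a vowel (*pomapo*, *obi*).
The final sound of *vanhav* is /v/, which is a voiced consonant, so the suffix is -er, giving *vanhaver*.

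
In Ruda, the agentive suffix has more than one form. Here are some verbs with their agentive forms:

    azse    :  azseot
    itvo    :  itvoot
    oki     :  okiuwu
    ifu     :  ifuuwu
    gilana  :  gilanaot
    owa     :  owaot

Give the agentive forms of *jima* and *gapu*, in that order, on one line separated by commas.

The pattern is height harmony: -uwu when the last vowel of the stem is a high vowel (*oki*, *ifu*); -ot when the last vowel of the stem is a non-high vowel (*azse*, *itvo*, *gilana*, *owa*).
Since the last vowel of *jima* is /a/ (a non-high vowel), it takes -ot, giving *jimaot*.
Since the last vowel of *gapu* is /u/ (a high vowel), it takes -uwu, giving *gapuuwu*.

jimaot, gapuuwu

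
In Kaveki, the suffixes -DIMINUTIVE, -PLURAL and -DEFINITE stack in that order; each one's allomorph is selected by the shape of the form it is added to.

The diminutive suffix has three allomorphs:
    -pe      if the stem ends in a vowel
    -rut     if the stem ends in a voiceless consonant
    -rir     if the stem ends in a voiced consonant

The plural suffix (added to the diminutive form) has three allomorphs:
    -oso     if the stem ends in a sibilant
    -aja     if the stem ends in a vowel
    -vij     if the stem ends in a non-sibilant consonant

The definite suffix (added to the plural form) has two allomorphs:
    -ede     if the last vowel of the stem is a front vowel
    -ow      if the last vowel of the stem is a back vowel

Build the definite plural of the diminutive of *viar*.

viarrirvijede

The final sound of *viar* is /r/, which is a voiced consonant, so the diminutive suffix is -rir, giving *viarrir*.
Since the final sound of the diminutive form *viarrir* is /r/ (a non-sibilant consonant), it takes -vij, giving *viarrirvij*.
The plural form *viarrirvij* — last vowel /i/ (a front vowel) → -ede → *viarrirvijede*.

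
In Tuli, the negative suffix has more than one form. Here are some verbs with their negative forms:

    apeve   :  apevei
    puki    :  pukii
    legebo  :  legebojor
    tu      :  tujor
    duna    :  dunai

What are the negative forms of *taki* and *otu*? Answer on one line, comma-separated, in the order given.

takii, otujor

Looking at the last vowel of each stem: -jor when the last vowel of the stem is a rounded vowel (*legebo*, *tu*); -i when the last vowel of the stem is an unrounded vowel (*apeve*, *puki*, *duna*).
*taki*: last vowel = /i/, an unrounded vowel → -i → *takii*.
Since the last vowel of *otu* is /u/ (a rounded vowel), it takes -jor, giving *otujor*.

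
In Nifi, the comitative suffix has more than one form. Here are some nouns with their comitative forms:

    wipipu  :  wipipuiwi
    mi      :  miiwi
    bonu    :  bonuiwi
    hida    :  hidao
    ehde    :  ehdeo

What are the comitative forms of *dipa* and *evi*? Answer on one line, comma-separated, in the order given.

Looking at the last vowel of each stem: -iwi when the last vowel of the stem is a high vowel (*wipipu*, *mi*, *bonu*); -o when the last vowel of the stem is a non-high vowel (*hida*, *ehde*).
*dipa*: last vowel = /a/, a non-high vowel → -o → *dipao*.
*evi* — last vowel /i/ (a high vowel) → -iwi → *eviiwi*.

dipao, eviiwi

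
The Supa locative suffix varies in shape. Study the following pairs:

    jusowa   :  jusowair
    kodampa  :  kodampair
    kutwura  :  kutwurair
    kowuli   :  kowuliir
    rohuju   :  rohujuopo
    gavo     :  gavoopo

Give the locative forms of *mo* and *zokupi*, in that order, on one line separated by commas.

moopo, zokupiir

The suffix is conditioned by the last vowel: -opo when the last vowel of the stem is a rounded vowel (*rohuju*, *gavo*); -ir when the last vowel of the stem is an unrounded vowel (*jusowa*, *kodampa*, *kutwura*, *kowuli*).
Since the last vowel of *mo* is /o/ (a rounded vowel), it takes -opo, giving *moopo*.
Since the last vowel of *zokupi* is /i/ (an unrounded vowel), it takes -ir, giving *zokupiir*.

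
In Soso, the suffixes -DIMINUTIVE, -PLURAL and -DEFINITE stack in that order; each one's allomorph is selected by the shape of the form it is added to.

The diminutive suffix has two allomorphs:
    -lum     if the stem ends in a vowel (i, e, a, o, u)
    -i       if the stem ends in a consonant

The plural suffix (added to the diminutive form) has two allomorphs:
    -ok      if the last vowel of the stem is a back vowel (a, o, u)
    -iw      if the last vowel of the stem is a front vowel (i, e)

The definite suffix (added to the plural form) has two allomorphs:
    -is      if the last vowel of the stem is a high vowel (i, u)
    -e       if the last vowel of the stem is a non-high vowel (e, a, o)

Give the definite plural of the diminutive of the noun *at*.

atiiwis

Since the final sound of *at* is /t/ (a consonant), it takes -i, giving *ati*.
Since the last vowel of the diminutive form *ati* is /i/ (a front vowel), it takes -iw, giving *atiiw*.
The plural form *atiiw*: last vowel = /i/, a high vowel → -is → *atiiwis*.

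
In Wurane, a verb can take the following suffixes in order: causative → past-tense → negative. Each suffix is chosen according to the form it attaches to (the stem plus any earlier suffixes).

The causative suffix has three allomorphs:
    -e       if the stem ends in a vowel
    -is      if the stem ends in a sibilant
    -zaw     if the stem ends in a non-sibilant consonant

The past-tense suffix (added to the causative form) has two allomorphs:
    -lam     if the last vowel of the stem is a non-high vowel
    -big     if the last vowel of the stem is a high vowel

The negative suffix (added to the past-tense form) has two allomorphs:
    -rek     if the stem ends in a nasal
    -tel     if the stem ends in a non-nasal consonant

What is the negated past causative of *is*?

Since the final sound of *is* is /s/ (a sibilant), it takes -is, giving *isis*.
The causative form *isis*: last vowel = /i/, a high vowel → -big → *isisbig*.
The past-tense form *isisbig* — final consonant /g/ (non-nasal) → -tel → *isisbigtel*.

isisbigtel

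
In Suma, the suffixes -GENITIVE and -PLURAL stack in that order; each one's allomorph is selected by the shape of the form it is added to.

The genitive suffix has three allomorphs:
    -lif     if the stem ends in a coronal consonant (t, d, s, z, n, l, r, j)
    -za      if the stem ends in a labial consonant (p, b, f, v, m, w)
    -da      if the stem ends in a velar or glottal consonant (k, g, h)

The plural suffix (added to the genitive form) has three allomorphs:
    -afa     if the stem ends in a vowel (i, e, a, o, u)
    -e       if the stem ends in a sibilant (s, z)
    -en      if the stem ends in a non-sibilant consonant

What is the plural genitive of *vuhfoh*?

vuhfohdaafa

The final consonant of *vuhfoh* is /h/, which is velar/glottal, so the genitive suffix is -da, giving *vuhfohda*.
The final sound of the genitive form *vuhfohda* is /a/, which is a vowel, so the plural suffix is -afa, giving *vuhfohdaafa*.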